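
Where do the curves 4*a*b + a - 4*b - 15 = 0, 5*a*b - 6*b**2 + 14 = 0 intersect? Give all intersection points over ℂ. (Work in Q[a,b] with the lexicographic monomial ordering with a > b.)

Compute a lex Gröbner basis by Buchberger's algorithm.
f_1 = 4*a*b + a - 4*b - 15, LT = a*b.
f_2 = 5*a*b - 6*b**2 + 14, LT = a*b.

S(f_1,f_2): lcm = a*b. S = 1/4*a + 6/5*b**2 - b - 131/20.
  reduce S modulo (f_1, f_2):
  remainder 1/4*a + 6/5*b**2 - b - 131/20 ≠ 0; add h_3 = 1/4*a + 6/5*b**2 - b - 131/20 to the basis.

S(f_1,h_3): lcm = a*b. S = 1/4*a - 24/5*b**3 + 4*b**2 + 126/5*b - 15/4.
  reduce S modulo (f_1, f_2, h_3):
  remainder -24/5*b**3 + 14/5*b**2 + 131/5*b + 14/5 ≠ 0; add h_4 = -24/5*b**3 + 14/5*b**2 + 131/5*b + 14/5 to the basis.

The other S-polynomials (S(f_2,h_3), S(f_1,h_4), S(f_2,h_4), S(h_3,h_4)) all reduce to 0 modulo the current basis, so we have a Gröbner basis.
Inter-reduce: drop elements whose leading term is divisible by another's, tail-reduce, and make monic.
Reduced Gröbner basis: {a + 24/5*b**2 - 4*b - 131/5, b**3 - 7/12*b**2 - 131/24*b - 7/12}.

From the last basis element, b**3 - 7/12*b**2 - 131/24*b - 7/12 = 0, so b takes values in {-2, 31/24 - sqrt(1129)/24, 31/24 + sqrt(1129)/24}. Each choice, substituted upward through the basis, yields the corresponding point(s) of the solution set.
  b = -2: the earlier basis element becomes a + 1 = 0, giving a = -1 — point (-1, -2).
  b = 31/24 - sqrt(1129)/24: the earlier basis element becomes a - 279/20 - 7*sqrt(1129)/20 = 0, giving a = 7*sqrt(1129)/20 + 279/20 — point (7*sqrt(1129)/20 + 279/20, 31/24 - sqrt(1129)/24).
  b = 31/24 + sqrt(1129)/24: the earlier basis element becomes a - 279/20 + 7*sqrt(1129)/20 = 0, giving a = 279/20 - 7*sqrt(1129)/20 — point (279/20 - 7*sqrt(1129)/20, 31/24 + sqrt(1129)/24).

{(-1, -2), (7*sqrt(1129)/20 + 279/20, 31/24 - sqrt(1129)/24), (279/20 - 7*sqrt(1129)/20, 31/24 + sqrt(1129)/24)}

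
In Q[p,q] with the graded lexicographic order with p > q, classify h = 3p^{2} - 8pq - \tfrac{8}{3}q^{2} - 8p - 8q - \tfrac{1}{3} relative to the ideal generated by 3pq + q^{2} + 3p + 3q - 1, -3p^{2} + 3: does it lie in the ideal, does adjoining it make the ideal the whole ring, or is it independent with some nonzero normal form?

3p^{2} - 8pq - \tfrac{8}{3}q^{2} - 8p - 8q - \tfrac{1}{3} lies in I (it reduces to 0).

First compute the reduced Gröbner basis of I by Buchberger's algorithm.
f_1 = 3pq + q^{2} + 3p + 3q - 1, LT = pq.
f_2 = -3p^{2} + 3, LT = p^{2}.

S(f_1,f_2): lcm = p^{2}q. S = \tfrac{1}{3}pq^{2} + p^{2} + pq - \tfrac{1}{3}p + q.
  leading term pq^{2}: subtract (\tfrac{1}{9}q)·f_1 from \tfrac{1}{3}pq^{2} + p^{2} + pq - \tfrac{1}{3}p + q → -\tfrac{1}{9}q^{3} + p^{2} + \tfrac{2}{3}pq - \tfrac{1}{3}q^{2} - \tfrac{1}{3}p + \tfrac{10}{9}q
  leading term q^{3}: no divisor's leading term divides it; move -\tfrac{1}{9}q^{3} to the remainder.
  leading term p^{2}: subtract (-\tfrac{1}{3})·f_2 from p^{2} + \tfrac{2}{3}pq - \tfrac{1}{3}q^{2} - \tfrac{1}{3}p + \tfrac{10}{9}q → \tfrac{2}{3}pq - \tfrac{1}{3}q^{2} - \tfrac{1}{3}p + \tfrac{10}{9}q + 1
  leading term pq: subtract (\tfrac{2}{9})·f_1 from \tfrac{2}{3}pq - \tfrac{1}{3}q^{2} - \tfrac{1}{3}p + \tfrac{10}{9}q + 1 → -\tfrac{5}{9}q^{2} - p + \tfrac{4}{9}q + \tfrac{11}{9}
  leading term q^{2}: no divisor's leading term divides it; move -\tfrac{5}{9}q^{2} to the remainder.
  leading term p: no divisor's leading term divides it; move -p to the remainder.
  leading term q: no divisor's leading term divides it; move \tfrac{4}{9}q to the remainder.
  leading term 1: no divisor's leading term divides it; move \tfrac{11}{9} to the remainder.
  remainder -\tfrac{1}{9}q^{3} - \tfrac{5}{9}q^{2} - p + \tfrac{4}{9}q + \tfrac{11}{9} ≠ 0; add k_3 = -\tfrac{1}{9}q^{3} - \tfrac{5}{9}q^{2} - p + \tfrac{4}{9}q + \tfrac{11}{9} to the basis.

The other S-polynomials (S(f_1,k_3), S(f_2,k_3)) all reduce to 0 modulo the current basis, so we have a Gröbner basis.
Inter-reduce: drop elements whose leading term is divisible by another's, tail-reduce, and make monic.
Reduced Gröbner basis: {q^{3} + 5q^{2} + 9p - 4q - 11, p^{2} - 1, pq + \tfrac{1}{3}q^{2} + p + q - \tfrac{1}{3}}.
Label its elements g_1 = q^{3} + 5q^{2} + 9p - 4q - 11, g_2 = p^{2} - 1, g_3 = pq + \tfrac{1}{3}q^{2} + p + q - \tfrac{1}{3}.

Reduce h = 3p^{2} - 8pq - \tfrac{8}{3}q^{2} - 8p - 8q - \tfrac{1}{3} modulo G:
  leading term p^{2}: subtract (3)·g_2 from 3p^{2} - 8pq - \tfrac{8}{3}q^{2} - 8p - 8q - \tfrac{1}{3} → -8pq - \tfrac{8}{3}q^{2} - 8p - 8q + \tfrac{8}{3}
  leading term pq: subtract (-8)·g_3 from -8pq - \tfrac{8}{3}q^{2} - 8p - 8q + \tfrac{8}{3} → 0
  normal form = 0.
Since the normal form is 0, h ∈ I.

The remainder on division by a Gröbner basis is unique — it is the normal form.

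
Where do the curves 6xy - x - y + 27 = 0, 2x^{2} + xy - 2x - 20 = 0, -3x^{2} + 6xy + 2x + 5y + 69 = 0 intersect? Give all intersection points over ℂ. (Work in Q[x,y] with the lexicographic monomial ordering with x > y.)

Compute a lex Gröbner basis by Buchberger's algorithm.
f_1 = 6xy - x - y + 27, LT = xy.
f_2 = 2x^{2} + xy - 2x - 20, LT = x^{2}.
f_3 = -3x^{2} + 6xy + 2x + 5y + 69, LT = x^{2}.

S(f_1,f_2): lcm = x^{2}y. S = -\tfrac{1}{6}x^{2} - \tfrac{1}{2}xy^{2} + \tfrac{5}{6}xy + \tfrac{9}{2}x + 10y.
  reduce S modulo (f_1, f_2, f_3):
  remainder \tfrac{161}{36}x - \tfrac{1}{12}y^{2} + \tfrac{223}{18}y - \tfrac{65}{12} ≠ 0; add h_4 = \tfrac{161}{36}x - \tfrac{1}{12}y^{2} + \tfrac{223}{18}y - \tfrac{65}{12} to the basis.

S(f_1,f_3): lcm = x^{2}y. S = -\tfrac{1}{6}x^{2} + 2xy^{2} + \tfrac{1}{2}xy + \tfrac{9}{2}x + \tfrac{5}{3}y^{2} + 23y.
  reduce S modulo (f_1, f_2, f_3, h_4):
  remainder \tfrac{8051}{3864}y^{2} + \tfrac{6667}{3864}y - \tfrac{173}{483} ≠ 0; add h_5 = \tfrac{8051}{3864}y^{2} + \tfrac{6667}{3864}y - \tfrac{173}{483} to the basis.

S(f_2,f_3): lcm = x^{2}. S = \tfrac{5}{2}xy - \tfrac{1}{3}x + \tfrac{5}{3}y + 13.
  reduce S modulo (f_1, f_2, f_3, h_4, h_5):
  remainder \tfrac{14904}{8051}y + \tfrac{14904}{8051} ≠ 0; add h_6 = \tfrac{14904}{8051}y + \tfrac{14904}{8051} to the basis.

The other S-polynomials (S(f_1,h_4), S(f_2,h_4), S(f_3,h_4), S(f_1,h_5), S(f_2,h_5), S(f_3,h_5), S(h_4,h_5), S(f_1,h_6), S(f_2,h_6), S(f_3,h_6), S(h_4,h_6), S(h_5,h_6)) all reduce to 0 modulo the current basis, so we have a Gröbner basis.
Inter-reduce: drop elements whose leading term is divisible by another's, tail-reduce, and make monic.
Reduced Gröbner basis: {x - 4, y + 1}.

A lex Gröbner basis eliminates variables successively. Here y + 1 depends only on y, with roots {-1}; lifting each root through the earlier basis elements recovers the full solutions.
  y = -1: the earlier basis element becomes x - 4 = 0, giving x = 4 — point (4, -1).

{(4, -1)}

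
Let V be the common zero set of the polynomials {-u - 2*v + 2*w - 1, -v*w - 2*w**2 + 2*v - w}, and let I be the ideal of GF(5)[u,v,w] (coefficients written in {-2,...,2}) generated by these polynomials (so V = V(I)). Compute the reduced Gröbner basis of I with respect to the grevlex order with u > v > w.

G = {v*w + 2*w**2 - 2*v + w, u + 2*v - 2*w + 1}

f_1 = -u - 2*v + 2*w - 1, LT = u.
f_2 = -v*w - 2*w**2 + 2*v - w, LT = v*w.

The S-polynomials (S(f_1,f_2)) all reduce to 0 modulo the current basis, so we have a Gröbner basis.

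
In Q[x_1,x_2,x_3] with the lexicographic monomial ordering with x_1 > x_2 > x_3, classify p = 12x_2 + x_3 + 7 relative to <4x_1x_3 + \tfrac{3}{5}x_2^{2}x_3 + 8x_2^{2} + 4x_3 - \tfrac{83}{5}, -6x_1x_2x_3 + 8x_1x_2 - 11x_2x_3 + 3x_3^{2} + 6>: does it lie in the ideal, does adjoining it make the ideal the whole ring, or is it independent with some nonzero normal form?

12x_2 + x_3 + 7 is independent of I; its normal form modulo I is 12x_2 + x_3 + 7.

First compute the reduced Gröbner basis of I by Buchberger's algorithm.
f_1 = 4x_1x_3 + \tfrac{3}{5}x_2^{2}x_3 + 8x_2^{2} + 4x_3 - \tfrac{83}{5}, LT = x_1x_3.
f_2 = -6x_1x_2x_3 + 8x_1x_2 - 11x_2x_3 + 3x_3^{2} + 6, LT = x_1x_2x_3.

S(f_1,f_2): lcm = x_1x_2x_3. S = \tfrac{4}{3}x_1x_2 + \tfrac{3}{20}x_2^{3}x_3 + 2x_2^{3} - \tfrac{5}{6}x_2x_3 - \tfrac{83}{20}x_2 + \tfrac{1}{2}x_3^{2} + 1.
  reduce S modulo (f_1, f_2):
  remainder \tfrac{4}{3}x_1x_2 + \tfrac{3}{20}x_2^{3}x_3 + 2x_2^{3} - \tfrac{5}{6}x_2x_3 - \tfrac{83}{20}x_2 + \tfrac{1}{2}x_3^{2} + 1 ≠ 0; add h_3 = \tfrac{4}{3}x_1x_2 + \tfrac{3}{20}x_2^{3}x_3 + 2x_2^{3} - \tfrac{5}{6}x_2x_3 - \tfrac{83}{20}x_2 + \tfrac{1}{2}x_3^{2} + 1 to the basis.

S(f_1,h_3): lcm = x_1x_2x_3. S = -\tfrac{9}{80}x_2^{3}x_3^{2} - \tfrac{27}{20}x_2^{3}x_3 + 2x_2^{3} + \tfrac{5}{8}x_2x_3^{2} + \tfrac{329}{80}x_2x_3 - \tfrac{83}{20}x_2 - \tfrac{3}{8}x_3^{3} - \tfrac{3}{4}x_3.
  reduce S modulo (f_1, f_2, h_3):
  remainder -\tfrac{9}{80}x_2^{3}x_3^{2} - \tfrac{27}{20}x_2^{3}x_3 + 2x_2^{3} + \tfrac{5}{8}x_2x_3^{2} + \tfrac{329}{80}x_2x_3 - \tfrac{83}{20}x_2 - \tfrac{3}{8}x_3^{3} - \tfrac{3}{4}x_3 ≠ 0; add h_4 = -\tfrac{9}{80}x_2^{3}x_3^{2} - \tfrac{27}{20}x_2^{3}x_3 + 2x_2^{3} + \tfrac{5}{8}x_2x_3^{2} + \tfrac{329}{80}x_2x_3 - \tfrac{83}{20}x_2 - \tfrac{3}{8}x_3^{3} - \tfrac{3}{4}x_3 to the basis.

The other S-polynomials (S(f_2,h_3), S(f_1,h_4), S(f_2,h_4), S(h_3,h_4)) all reduce to 0 modulo the current basis, so we have a Gröbner basis.
Inter-reduce: drop elements whose leading term is divisible by another's, tail-reduce, and make monic.
Reduced Gröbner basis: {x_1x_2 + \tfrac{9}{80}x_2^{3}x_3 + \tfrac{3}{2}x_2^{3} - \tfrac{5}{8}x_2x_3 - \tfrac{249}{80}x_2 + \tfrac{3}{8}x_3^{2} + \tfrac{3}{4}, x_1x_3 + \tfrac{3}{20}x_2^{2}x_3 + 2x_2^{2} + x_3 - \tfrac{83}{20}, x_2^{3}x_3^{2} + 12x_2^{3}x_3 - \tfrac{160}{9}x_2^{3} - \tfrac{50}{9}x_2x_3^{2} - \tfrac{329}{9}x_2x_3 + \tfrac{332}{9}x_2 + \tfrac{10}{3}x_3^{3} + \tfrac{20}{3}x_3}.
Label its elements g_1 = x_1x_2 + \tfrac{9}{80}x_2^{3}x_3 + \tfrac{3}{2}x_2^{3} - \tfrac{5}{8}x_2x_3 - \tfrac{249}{80}x_2 + \tfrac{3}{8}x_3^{2} + \tfrac{3}{4}, g_2 = x_1x_3 + \tfrac{3}{20}x_2^{2}x_3 + 2x_2^{2} + x_3 - \tfrac{83}{20}, g_3 = x_2^{3}x_3^{2} + 12x_2^{3}x_3 - \tfrac{160}{9}x_2^{3} - \tfrac{50}{9}x_2x_3^{2} - \tfrac{329}{9}x_2x_3 + \tfrac{332}{9}x_2 + \tfrac{10}{3}x_3^{3} + \tfrac{20}{3}x_3.

Reduce p = 12x_2 + x_3 + 7 modulo G:
  leading term x_2: no divisor's leading term divides it; move 12x_2 to the remainder.
  leading term x_3: no divisor's leading term divides it; move x_3 to the remainder.
  leading term 1: no divisor's leading term divides it; move 7 to the remainder.
  normal form = 12x_2 + x_3 + 7.
The normal form is nonzero, so p ∉ I. Since p minus its normal form lies in I, I + (p) = I + (r) where r = 12x_2 + x_3 + 7; decide whether this ideal is the whole ring.
Run Buchberger on G together with r (pairs among the g_i already reduce to 0 since G is a Gröbner basis):
g_1 = x_1x_2 + \tfrac{9}{80}x_2^{3}x_3 + \tfrac{3}{2}x_2^{3} - \tfrac{5}{8}x_2x_3 - \tfrac{249}{80}x_2 + \tfrac{3}{8}x_3^{2} + \tfrac{3}{4}, LT = x_1x_2.
g_2 = x_1x_3 + \tfrac{3}{20}x_2^{2}x_3 + 2x_2^{2} + x_3 - \tfrac{83}{20}, LT = x_1x_3.
g_3 = x_2^{3}x_3^{2} + 12x_2^{3}x_3 - \tfrac{160}{9}x_2^{3} - \tfrac{50}{9}x_2x_3^{2} - \tfrac{329}{9}x_2x_3 + \tfrac{332}{9}x_2 + \tfrac{10}{3}x_3^{3} + \tfrac{20}{3}x_3, LT = x_2^{3}x_3^{2}.
r = 12x_2 + x_3 + 7, LT = x_2.

S(g_1,r): lcm = x_1x_2. S = -\tfrac{1}{12}x_1x_3 - \tfrac{7}{12}x_1 + \tfrac{9}{80}x_2^{3}x_3 + \tfrac{3}{2}x_2^{3} - \tfrac{5}{8}x_2x_3 - \tfrac{249}{80}x_2 + \tfrac{3}{8}x_3^{2} + \tfrac{3}{4}.
  reduce S modulo (g_1, g_2, g_3, r):
  remainder -\tfrac{7}{12}x_1 - \tfrac{1}{15360}x_3^{4} - \tfrac{11}{5120}x_3^{3} + \tfrac{11105}{27648}x_3^{2} + \tfrac{79877}{138240}x_3 + \tfrac{34193}{17280} ≠ 0; add m_5 = -\tfrac{7}{12}x_1 - \tfrac{1}{15360}x_3^{4} - \tfrac{11}{5120}x_3^{3} + \tfrac{11105}{27648}x_3^{2} + \tfrac{79877}{138240}x_3 + \tfrac{34193}{17280} to the basis.

S(g_3,r): lcm = x_2^{3}x_3^{2}. S = 12x_2^{3}x_3 - \tfrac{160}{9}x_2^{3} - \tfrac{1}{12}x_2^{2}x_3^{3} - \tfrac{7}{12}x_2^{2}x_3^{2} - \tfrac{50}{9}x_2x_3^{2} - \tfrac{329}{9}x_2x_3 + \tfrac{332}{9}x_2 + \tfrac{10}{3}x_3^{3} + \tfrac{20}{3}x_3.
  reduce S modulo (g_1, g_2, g_3, r, m_5):
  remainder -\tfrac{1}{1728}x_3^{5} - \tfrac{11}{576}x_3^{4} + \tfrac{55609}{15552}x_3^{3} + \tfrac{27391}{5184}x_3^{2} + \tfrac{31165}{1296}x_3 - \tfrac{8743}{486} ≠ 0; add m_6 = -\tfrac{1}{1728}x_3^{5} - \tfrac{11}{576}x_3^{4} + \tfrac{55609}{15552}x_3^{3} + \tfrac{27391}{5184}x_3^{2} + \tfrac{31165}{1296}x_3 - \tfrac{8743}{486} to the basis.

The other S-polynomials (S(g_1,g_2), S(g_1,g_3), S(g_2,g_3), S(g_2,r), S(g_1,m_5), S(g_2,m_5), S(g_3,m_5), S(r,m_5), S(g_1,m_6), S(g_2,m_6), S(g_3,m_6), S(r,m_6), S(m_5,m_6)) all reduce to 0 modulo the current basis, so we have a Gröbner basis.
Inter-reduce: drop elements whose leading term is divisible by another's, tail-reduce, and make monic.
Reduced Gröbner basis: {x_1 + \tfrac{1}{8960}x_3^{4} + \tfrac{33}{8960}x_3^{3} - \tfrac{11105}{16128}x_3^{2} - \tfrac{11411}{11520}x_3 - \tfrac{34193}{10080}, x_2 + \tfrac{1}{12}x_3 + \tfrac{7}{12}, x_3^{5} + 33x_3^{4} - \tfrac{55609}{9}x_3^{3} - \tfrac{27391}{3}x_3^{2} - \tfrac{124660}{3}x_3 + \tfrac{279776}{9}}.
The reduced Gröbner basis of I + (p) is {x_1 + \tfrac{1}{8960}x_3^{4} + \tfrac{33}{8960}x_3^{3} - \tfrac{11105}{16128}x_3^{2} - \tfrac{11411}{11520}x_3 - \tfrac{34193}{10080}, x_2 + \tfrac{1}{12}x_3 + \tfrac{7}{12}, x_3^{5} + 33x_3^{4} - \tfrac{55609}{9}x_3^{3} - \tfrac{27391}{3}x_3^{2} - \tfrac{124660}{3}x_3 + \tfrac{279776}{9}} ≠ {1}, a proper ideal, so the enlarged system stays consistent: p is independent of I, with normal form 12x_2 + x_3 + 7.

Ideal membership is decidable via reduction modulo a Gröbner basis.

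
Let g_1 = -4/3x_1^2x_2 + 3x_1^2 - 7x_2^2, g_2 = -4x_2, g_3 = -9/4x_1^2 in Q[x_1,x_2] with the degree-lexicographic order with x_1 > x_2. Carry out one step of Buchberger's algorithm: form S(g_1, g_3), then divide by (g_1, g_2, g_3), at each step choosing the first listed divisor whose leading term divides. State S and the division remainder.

S(g_1, g_3) = -9/4x_1^2 + 21/4x_2^2; remainder on division = 0.

lcm(LM(g_1), LM(g_3)) = x_1^2x_2.
S = (lcm/LT(g_1))·g_1 − (lcm/LT(g_3))·g_3 = -9/4x_1^2 + 21/4x_2^2.
Reduce S modulo (g_1, g_2, g_3) in that order:
  leading term x_1^2: subtract (1)·g_3 from -9/4x_1^2 + 21/4x_2^2 → 21/4x_2^2
  leading term x_2^2: subtract (-21/16x_2)·g_2 from 21/4x_2^2 → 0
The remainder is 0, so this S-polynomial contributes no new basis element.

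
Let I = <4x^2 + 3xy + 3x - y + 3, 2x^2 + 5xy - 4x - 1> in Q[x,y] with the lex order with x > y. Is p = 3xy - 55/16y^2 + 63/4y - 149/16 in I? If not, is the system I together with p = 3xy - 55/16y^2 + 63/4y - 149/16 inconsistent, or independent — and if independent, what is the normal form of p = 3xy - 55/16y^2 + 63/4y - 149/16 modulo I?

First compute the reduced Gröbner basis of I by Buchberger's algorithm.
f_1 = 4x^2 + 3xy + 3x - y + 3, LT = x^2.
f_2 = 2x^2 + 5xy - 4x - 1, LT = x^2.

S(f_1,f_2): lcm = x^2. S = -7/4xy + 11/4x - 1/4y + 5/4.
  reduce S modulo (f_1, f_2):
  remainder -7/4xy + 11/4x - 1/4y + 5/4 ≠ 0; add h_3 = -7/4xy + 11/4x - 1/4y + 5/4 to the basis.

S(f_1,h_3): lcm = x^2y. S = 11/7x^2 + 3/4xy^2 + 17/28xy + 5/7x - 1/4y^2 + 3/4y.
  reduce S modulo (f_1, f_2, h_3):
  remainder 24/49x - 5/14y^2 + 78/49y - 73/98 ≠ 0; add h_4 = 24/49x - 5/14y^2 + 78/49y - 73/98 to the basis.

S(h_3,h_4): lcm = xy. S = -11/7x + 35/48y^3 - 13/4y^2 + 559/336y - 5/7.
  reduce S modulo (f_1, f_2, h_3, h_4):
  remainder 35/48y^3 - 211/48y^2 + 325/48y - 149/48 ≠ 0; add h_5 = 35/48y^3 - 211/48y^2 + 325/48y - 149/48 to the basis.

The other S-polynomials (S(f_2,h_3), S(f_1,h_4), S(f_2,h_4), S(f_1,h_5), S(f_2,h_5), S(h_3,h_5), S(h_4,h_5)) all reduce to 0 modulo the current basis, so we have a Gröbner basis.
Inter-reduce: drop elements whose leading term is divisible by another's, tail-reduce, and make monic.
Reduced Gröbner basis: {x - 35/48y^2 + 13/4y - 73/48, y^3 - 211/35y^2 + 65/7y - 149/35}.
Label its elements g_1 = x - 35/48y^2 + 13/4y - 73/48, g_2 = y^3 - 211/35y^2 + 65/7y - 149/35.

Reduce p = 3xy - 55/16y^2 + 63/4y - 149/16 modulo G:
  leading term xy: subtract (3y)·g_1 from 3xy - 55/16y^2 + 63/4y - 149/16 → 35/16y^3 - 211/16y^2 + 325/16y - 149/16
  leading term y^3: subtract (35/16)·g_2 from 35/16y^3 - 211/16y^2 + 325/16y - 149/16 → 0
  normal form = 0.
Since the normal form is 0, p ∈ I.

The remainder on division by a Gröbner basis is unique — it is the normal form.

3xy - 55/16y^2 + 63/4y - 149/16 lies in I (it reduces to 0).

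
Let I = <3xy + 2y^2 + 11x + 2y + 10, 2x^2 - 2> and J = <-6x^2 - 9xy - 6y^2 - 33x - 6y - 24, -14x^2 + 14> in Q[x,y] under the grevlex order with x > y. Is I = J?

Equality of ideals is decidable: compute both reduced Gröbner bases (unique for the ordering) and check whether they agree.
Buchberger on the first generating set:
f_1 = 3xy + 2y^2 + 11x + 2y + 10, LT = xy.
f_2 = 2x^2 - 2, LT = x^2.

S(f_1,f_2): lcm = x^2y. S = 2/3xy^2 + 11/3x^2 + 2/3xy + 10/3x + y.
  leading term xy^2: subtract (2/9y)·f_1 from 2/3xy^2 + 11/3x^2 + 2/3xy + 10/3x + y → -4/9y^3 + 11/3x^2 - 16/9xy - 4/9y^2 + 10/3x - 11/9y
  leading term y^3: no divisor's leading term divides it; move -4/9y^3 to the remainder.
  leading term x^2: subtract (11/6)·f_2 from 11/3x^2 - 16/9xy - 4/9y^2 + 10/3x - 11/9y → -16/9xy - 4/9y^2 + 10/3x - 11/9y + 11/3
  leading term xy: subtract (-16/27)·f_1 from -16/9xy - 4/9y^2 + 10/3x - 11/9y + 11/3 → 20/27y^2 + 266/27x - 1/27y + 259/27
  leading term y^2: no divisor's leading term divides it; move 20/27y^2 to the remainder.
  leading term x: no divisor's leading term divides it; move 266/27x to the remainder.
  leading term y: no divisor's leading term divides it; move -1/27y to the remainder.
  leading term 1: no divisor's leading term divides it; move 259/27 to the remainder.
  remainder -4/9y^3 + 20/27y^2 + 266/27x - 1/27y + 259/27 ≠ 0; add g_3 = -4/9y^3 + 20/27y^2 + 266/27x - 1/27y + 259/27 to the basis.

The other S-polynomials (S(f_1,g_3), S(f_2,g_3)) all reduce to 0 modulo the current basis, so we have a Gröbner basis.
Inter-reduce: drop elements whose leading term is divisible by another's, tail-reduce, and make monic.
Reduced Gröbner basis: {y^3 - 5/3y^2 - 133/6x + 1/12y - 259/12, x^2 - 1, xy + 2/3y^2 + 11/3x + 2/3y + 10/3}.

Buchberger on the second generating set:
h_1 = -6x^2 - 9xy - 6y^2 - 33x - 6y - 24, LT = x^2.
h_2 = -14x^2 + 14, LT = x^2.

S(h_1,h_2): lcm = x^2. S = 3/2xy + y^2 + 11/2x + y + 5.
  leading term xy: no divisor's leading term divides it; move 3/2xy to the remainder.
  leading term y^2: no divisor's leading term divides it; move y^2 to the remainder.
  leading term x: no divisor's leading term divides it; move 11/2x to the remainder.
  leading term y: no divisor's leading term divides it; move y to the remainder.
  leading term 1: no divisor's leading term divides it; move 5 to the remainder.
  remainder 3/2xy + y^2 + 11/2x + y + 5 ≠ 0; add k_3 = 3/2xy + y^2 + 11/2x + y + 5 to the basis.

S(h_1,k_3): lcm = x^2y. S = 5/6xy^2 + y^3 - 11/3x^2 + 29/6xy + y^2 - 10/3x + 4y.
  leading term xy^2: subtract (5/9y)·k_3 from 5/6xy^2 + y^3 - 11/3x^2 + 29/6xy + y^2 - 10/3x + 4y → 4/9y^3 - 11/3x^2 + 16/9xy + 4/9y^2 - 10/3x + 11/9y
  leading term y^3: no divisor's leading term divides it; move 4/9y^3 to the remainder.
  leading term x^2: subtract (11/18)·h_1 from -11/3x^2 + 16/9xy + 4/9y^2 - 10/3x + 11/9y → 131/18xy + 37/9y^2 + 101/6x + 44/9y + 44/3
  leading term xy: subtract (131/27)·k_3 from 131/18xy + 37/9y^2 + 101/6x + 44/9y + 44/3 → -20/27y^2 - 266/27x + 1/27y - 259/27
  leading term y^2: no divisor's leading term divides it; move -20/27y^2 to the remainder.
  leading term x: no divisor's leading term divides it; move -266/27x to the remainder.
  leading term y: no divisor's leading term divides it; move 1/27y to the remainder.
  leading term 1: no divisor's leading term divides it; move -259/27 to the remainder.
  remainder 4/9y^3 - 20/27y^2 - 266/27x + 1/27y - 259/27 ≠ 0; add k_4 = 4/9y^3 - 20/27y^2 - 266/27x + 1/27y - 259/27 to the basis.

The other S-polynomials (S(h_2,k_3), S(h_1,k_4), S(h_2,k_4), S(k_3,k_4)) all reduce to 0 modulo the current basis, so we have a Gröbner basis.
Inter-reduce: drop elements whose leading term is divisible by another's, tail-reduce, and make monic.
Reduced Gröbner basis: {y^3 - 5/3y^2 - 133/6x + 1/12y - 259/12, x^2 - 1, xy + 2/3y^2 + 11/3x + 2/3y + 10/3}.

These coincide, so the ideals are equal.

Yes, the ideals are equal.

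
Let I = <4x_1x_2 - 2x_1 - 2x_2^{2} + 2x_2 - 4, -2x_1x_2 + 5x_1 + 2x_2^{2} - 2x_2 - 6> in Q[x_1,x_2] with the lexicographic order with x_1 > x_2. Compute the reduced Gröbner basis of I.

G = {x_1 + \tfrac{1}{4}x_2^{2} - \tfrac{1}{4}x_2 - 2, x_2^{3} + \tfrac{1}{2}x_2^{2} - \tfrac{19}{2}x_2 + 8}

The reduced Gröbner basis is the canonical form of the ideal for this ordering.

f_1 = 4x_1x_2 - 2x_1 - 2x_2^{2} + 2x_2 - 4, LT = x_1x_2.
f_2 = -2x_1x_2 + 5x_1 + 2x_2^{2} - 2x_2 - 6, LT = x_1x_2.

S(f_1,f_2): lcm = x_1x_2. S = 2x_1 + \tfrac{1}{2}x_2^{2} - \tfrac{1}{2}x_2 - 4.
  leading term x_1: no divisor's leading term divides it; move 2x_1 to the remainder.
  leading term x_2^{2}: no divisor's leading term divides it; move \tfrac{1}{2}x_2^{2} to the remainder.
  leading term x_2: no divisor's leading term divides it; move -\tfrac{1}{2}x_2 to the remainder.
  leading term 1: no divisor's leading term divides it; move -4 to the remainder.
  remainder 2x_1 + \tfrac{1}{2}x_2^{2} - \tfrac{1}{2}x_2 - 4 ≠ 0; add g_3 = 2x_1 + \tfrac{1}{2}x_2^{2} - \tfrac{1}{2}x_2 - 4 to the basis.

S(f_1,g_3): lcm = x_1x_2. S = -\tfrac{1}{2}x_1 - \tfrac{1}{4}x_2^{3} - \tfrac{1}{4}x_2^{2} + \tfrac{5}{2}x_2 - 1.
  leading term x_1: subtract (-\tfrac{1}{4})·g_3 from -\tfrac{1}{2}x_1 - \tfrac{1}{4}x_2^{3} - \tfrac{1}{4}x_2^{2} + \tfrac{5}{2}x_2 - 1 → -\tfrac{1}{4}x_2^{3} - \tfrac{1}{8}x_2^{2} + \tfrac{19}{8}x_2 - 2
  leading term x_2^{3}: no divisor's leading term divides it; move -\tfrac{1}{4}x_2^{3} to the remainder.
  leading term x_2^{2}: no divisor's leading term divides it; move -\tfrac{1}{8}x_2^{2} to the remainder.
  leading term x_2: no divisor's leading term divides it; move \tfrac{19}{8}x_2 to the remainder.
  leading term 1: no divisor's leading term divides it; move -2 to the remainder.
  remainder -\tfrac{1}{4}x_2^{3} - \tfrac{1}{8}x_2^{2} + \tfrac{19}{8}x_2 - 2 ≠ 0; add g_4 = -\tfrac{1}{4}x_2^{3} - \tfrac{1}{8}x_2^{2} + \tfrac{19}{8}x_2 - 2 to the basis.

The other S-polynomials (S(f_2,g_3), S(f_1,g_4), S(f_2,g_4), S(g_3,g_4)) all reduce to 0 modulo the current basis, so we have a Gröbner basis.
Inter-reduce: drop elements whose leading term is divisible by another's, tail-reduce, and make monic.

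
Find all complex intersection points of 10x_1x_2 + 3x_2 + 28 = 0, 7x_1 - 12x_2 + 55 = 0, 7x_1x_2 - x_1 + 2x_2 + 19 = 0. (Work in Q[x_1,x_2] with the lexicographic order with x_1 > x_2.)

{(-1, 4)}

Compute a lex Gröbner basis by Buchberger's algorithm.
f_1 = 10x_1x_2 + 3x_2 + 28, LT = x_1x_2.
f_2 = 7x_1 - 12x_2 + 55, LT = x_1.
f_3 = 7x_1x_2 - x_1 + 2x_2 + 19, LT = x_1x_2.

S(f_1,f_2): lcm = x_1x_2. S = 12/7x_2^2 - 529/70x_2 + 14/5.
  leading term x_2^2: no divisor's leading term divides it; move 12/7x_2^2 to the remainder.
  leading term x_2: no divisor's leading term divides it; move -529/70x_2 to the remainder.
  leading term 1: no divisor's leading term divides it; move 14/5 to the remainder.
  remainder 12/7x_2^2 - 529/70x_2 + 14/5 ≠ 0; add h_4 = 12/7x_2^2 - 529/70x_2 + 14/5 to the basis.

S(f_1,f_3): lcm = x_1x_2. S = 1/7x_1 + 1/70x_2 + 3/35.
  leading term x_1: subtract (1/49)·f_2 from 1/7x_1 + 1/70x_2 + 3/35 → 127/490x_2 - 254/245
  leading term x_2: no divisor's leading term divides it; move 127/490x_2 to the remainder.
  leading term 1: no divisor's leading term divides it; move -254/245 to the remainder.
  remainder 127/490x_2 - 254/245 ≠ 0; add h_5 = 127/490x_2 - 254/245 to the basis.

The other S-polynomials (S(f_2,f_3), S(f_1,h_4), S(f_2,h_4), S(f_3,h_4), S(f_1,h_5), S(f_2,h_5), S(f_3,h_5), S(h_4,h_5)) all reduce to 0 modulo the current basis, so we have a Gröbner basis.
Inter-reduce: drop elements whose leading term is divisible by another's, tail-reduce, and make monic.
Reduced Gröbner basis: {x_1 + 1, x_2 - 4}.

From the last basis element, x_2 - 4 = 0, so x_2 takes values in {4}. Each choice, substituted upward through the basis, yields the corresponding point(s) of the solution set.
  x_2 = 4: the earlier basis element becomes x_1 + 1 = 0, giving x_1 = -1 — point (-1, 4).
Each listed point satisfies every original equation (direct substitution).
Zero-dimensionality of the ideal guarantees finitely many solutions over ℂ.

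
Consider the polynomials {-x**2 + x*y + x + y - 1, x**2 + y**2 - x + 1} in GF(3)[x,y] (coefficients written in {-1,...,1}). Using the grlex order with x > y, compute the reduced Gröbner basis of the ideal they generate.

f_1 = -x**2 + x*y + x + y - 1, LT = x**2.
f_2 = x**2 + y**2 - x + 1, LT = x**2.

S(f_1,f_2): lcm = x**2. S = -x*y - y**2 - y.
  leading term x*y: no divisor's leading term divides it; move -x*y to the remainder.
  leading term y**2: no divisor's leading term divides it; move -y**2 to the remainder.
  leading term y: no divisor's leading term divides it; move -y to the remainder.
  remainder -x*y - y**2 - y ≠ 0; add g_3 = -x*y - y**2 - y to the basis.

S(f_1,g_3): lcm = x**2*y. S = x*y**2 + x*y - y**2 + y.
  leading term x*y**2: subtract (-y)·g_3 from x*y**2 + x*y - y**2 + y → -y**3 + x*y + y**2 + y
  leading term y**3: no divisor's leading term divides it; move -y**3 to the remainder.
  leading term x*y: subtract (-1)·g_3 from x*y + y**2 + y → 0
  remainder -y**3 ≠ 0; add g_4 = -y**3 to the basis.

The other S-polynomials (S(f_2,g_3), S(f_1,g_4), S(f_2,g_4), S(g_3,g_4)) all reduce to 0 modulo the current basis, so we have a Gröbner basis.
Inter-reduce: drop elements whose leading term is divisible by another's, tail-reduce, and make monic.

G = {y**3, x**2 + y**2 - x + 1, x*y + y**2 + y}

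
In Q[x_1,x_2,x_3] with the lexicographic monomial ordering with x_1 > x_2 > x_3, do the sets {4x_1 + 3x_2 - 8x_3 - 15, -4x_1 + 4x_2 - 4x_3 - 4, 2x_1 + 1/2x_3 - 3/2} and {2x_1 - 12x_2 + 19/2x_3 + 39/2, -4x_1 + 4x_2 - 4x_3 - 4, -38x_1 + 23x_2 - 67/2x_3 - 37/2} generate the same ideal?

Yes, the ideals are equal.

Since reduced Gröbner bases are canonical representatives of ideals under a given ordering, it suffices to compute and compare them.
Buchberger on the first generating set:
f_1 = 4x_1 + 3x_2 - 8x_3 - 15, LT = x_1.
f_2 = -4x_1 + 4x_2 - 4x_3 - 4, LT = x_1.
f_3 = 2x_1 + 1/2x_3 - 3/2, LT = x_1.

S(f_1,f_2): lcm = x_1. S = 7/4x_2 - 3x_3 - 19/4.
  leading term x_2: no divisor's leading term divides it; move 7/4x_2 to the remainder.
  leading term x_3: no divisor's leading term divides it; move -3x_3 to the remainder.
  leading term 1: no divisor's leading term divides it; move -19/4 to the remainder.
  remainder 7/4x_2 - 3x_3 - 19/4 ≠ 0; add g_4 = 7/4x_2 - 3x_3 - 19/4 to the basis.

S(f_1,f_3): lcm = x_1. S = 3/4x_2 - 9/4x_3 - 3.
  leading term x_2: subtract (3/7)·g_4 from 3/4x_2 - 9/4x_3 - 3 → -27/28x_3 - 27/28
  leading term x_3: no divisor's leading term divides it; move -27/28x_3 to the remainder.
  leading term 1: no divisor's leading term divides it; move -27/28 to the remainder.
  remainder -27/28x_3 - 27/28 ≠ 0; add g_5 = -27/28x_3 - 27/28 to the basis.

The other S-polynomials (S(f_2,f_3), S(f_1,g_4), S(f_2,g_4), S(f_3,g_4), S(f_1,g_5), S(f_2,g_5), S(f_3,g_5), S(g_4,g_5)) all reduce to 0 modulo the current basis, so we have a Gröbner basis.
Inter-reduce: drop elements whose leading term is divisible by another's, tail-reduce, and make monic.
Reduced Gröbner basis: {x_1 - 1, x_2 - 1, x_3 + 1}.

Buchberger on the second generating set:
h_1 = 2x_1 - 12x_2 + 19/2x_3 + 39/2, LT = x_1.
h_2 = -4x_1 + 4x_2 - 4x_3 - 4, LT = x_1.
h_3 = -38x_1 + 23x_2 - 67/2x_3 - 37/2, LT = x_1.

S(h_1,h_2): lcm = x_1. S = -5x_2 + 15/4x_3 + 35/4.
  leading term x_2: no divisor's leading term divides it; move -5x_2 to the remainder.
  leading term x_3: no divisor's leading term divides it; move 15/4x_3 to the remainder.
  leading term 1: no divisor's leading term divides it; move 35/4 to the remainder.
  remainder -5x_2 + 15/4x_3 + 35/4 ≠ 0; add k_4 = -5x_2 + 15/4x_3 + 35/4 to the basis.

S(h_1,h_3): lcm = x_1. S = -205/38x_2 + 147/38x_3 + 176/19.
  leading term x_2: subtract (41/38)·k_4 from -205/38x_2 + 147/38x_3 + 176/19 → -27/152x_3 - 27/152
  leading term x_3: no divisor's leading term divides it; move -27/152x_3 to the remainder.
  leading term 1: no divisor's leading term divides it; move -27/152 to the remainder.
  remainder -27/152x_3 - 27/152 ≠ 0; add k_5 = -27/152x_3 - 27/152 to the basis.

The other S-polynomials (S(h_2,h_3), S(h_1,k_4), S(h_2,k_4), S(h_3,k_4), S(h_1,k_5), S(h_2,k_5), S(h_3,k_5), S(k_4,k_5)) all reduce to 0 modulo the current basis, so we have a Gröbner basis.
Inter-reduce: drop elements whose leading term is divisible by another's, tail-reduce, and make monic.
Reduced Gröbner basis: {x_1 - 1, x_2 - 1, x_3 + 1}.

The two bases agree; hence the ideals are identical.
The same test decides containment: I ⊆ J iff every generator of I reduces to 0 modulo a Gröbner basis of J.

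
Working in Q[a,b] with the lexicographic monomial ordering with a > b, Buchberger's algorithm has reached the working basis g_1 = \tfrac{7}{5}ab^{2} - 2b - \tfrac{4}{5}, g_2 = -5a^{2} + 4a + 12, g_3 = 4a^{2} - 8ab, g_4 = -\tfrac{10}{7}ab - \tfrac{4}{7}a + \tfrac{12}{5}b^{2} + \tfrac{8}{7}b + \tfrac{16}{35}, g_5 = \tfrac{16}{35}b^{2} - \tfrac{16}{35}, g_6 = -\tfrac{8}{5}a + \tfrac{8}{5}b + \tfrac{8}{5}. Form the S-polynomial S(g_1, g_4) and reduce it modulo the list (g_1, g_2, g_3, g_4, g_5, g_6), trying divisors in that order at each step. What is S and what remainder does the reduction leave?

lcm(LM(g_1), LM(g_4)) = ab^{2}.
S = (lcm/LT(g_1))·g_1 − (lcm/LT(g_4))·g_4 = -\tfrac{2}{5}ab + \tfrac{42}{25}b^{3} + \tfrac{4}{5}b^{2} - \tfrac{194}{175}b - \tfrac{4}{7}.
Reduce S modulo (g_1, g_2, g_3, g_4, g_5, g_6) in that order:
  leading term ab: subtract (\tfrac{7}{25})·g_4 from -\tfrac{2}{5}ab + \tfrac{42}{25}b^{3} + \tfrac{4}{5}b^{2} - \tfrac{194}{175}b - \tfrac{4}{7} → \tfrac{4}{25}a + \tfrac{42}{25}b^{3} + \tfrac{16}{125}b^{2} - \tfrac{10}{7}b - \tfrac{612}{875}
  leading term a: subtract (-\tfrac{1}{10})·g_6 from \tfrac{4}{25}a + \tfrac{42}{25}b^{3} + \tfrac{16}{125}b^{2} - \tfrac{10}{7}b - \tfrac{612}{875} → \tfrac{42}{25}b^{3} + \tfrac{16}{125}b^{2} - \tfrac{222}{175}b - \tfrac{472}{875}
  leading term b^{3}: subtract (\tfrac{147}{40}b)·g_5 from \tfrac{42}{25}b^{3} + \tfrac{16}{125}b^{2} - \tfrac{222}{175}b - \tfrac{472}{875} → \tfrac{16}{125}b^{2} + \tfrac{72}{175}b - \tfrac{472}{875}
  leading term b^{2}: subtract (\tfrac{7}{25})·g_5 from \tfrac{16}{125}b^{2} + \tfrac{72}{175}b - \tfrac{472}{875} → \tfrac{72}{175}b - \tfrac{72}{175}
  leading term b: no divisor's leading term divides it; move \tfrac{72}{175}b to the remainder.
  leading term 1: no divisor's leading term divides it; move -\tfrac{72}{175} to the remainder.
The remainder \tfrac{72}{175}b - \tfrac{72}{175} is nonzero, so it would be added as the next basis element.

S(g_1, g_4) = -\tfrac{2}{5}ab + \tfrac{42}{25}b^{3} + \tfrac{4}{5}b^{2} - \tfrac{194}{175}b - \tfrac{4}{7}; remainder on division = \tfrac{72}{175}b - \tfrac{72}{175}.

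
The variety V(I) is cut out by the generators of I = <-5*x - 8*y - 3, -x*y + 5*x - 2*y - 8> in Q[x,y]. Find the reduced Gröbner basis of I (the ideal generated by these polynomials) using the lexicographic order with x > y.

Buchberger's algorithm terminates because the ascending chain of leading-term ideals stabilizes.

f_1 = -5*x - 8*y - 3, LT = x.
f_2 = -x*y + 5*x - 2*y - 8, LT = x*y.

S(f_1,f_2): lcm = x*y. S = 5*x + 8/5*y**2 - 7/5*y - 8.
  leading term x: subtract (-1)·f_1 from 5*x + 8/5*y**2 - 7/5*y - 8 → 8/5*y**2 - 47/5*y - 11
  leading term y**2: no divisor's leading term divides it; move 8/5*y**2 to the remainder.
  leading term y: no divisor's leading term divides it; move -47/5*y to the remainder.
  leading term 1: no divisor's leading term divides it; move -11 to the remainder.
  remainder 8/5*y**2 - 47/5*y - 11 ≠ 0; add g_3 = 8/5*y**2 - 47/5*y - 11 to the basis.

S(f_1,g_3): leading monomials are coprime, so the S-polynomial reduces to 0 (Buchberger's first criterion).
S(f_2,g_3): lcm = x*y**2. S = 7/8*x*y + 55/8*x + 2*y**2 + 8*y.
  leading term x*y: subtract (-7/40*y)·f_1 from 7/8*x*y + 55/8*x + 2*y**2 + 8*y → 55/8*x + 3/5*y**2 + 299/40*y
  leading term x: subtract (-11/8)·f_1 from 55/8*x + 3/5*y**2 + 299/40*y → 3/5*y**2 - 141/40*y - 33/8
  leading term y**2: subtract (3/8)·g_3 from 3/5*y**2 - 141/40*y - 33/8 → 0
  remainder 0.

Every S-polynomial of the final basis reduces to 0, so we have a Gröbner basis.
Inter-reduce: drop elements whose leading term is divisible by another's, tail-reduce, and make monic.

G = {x + 8/5*y + 3/5, y**2 - 47/8*y - 55/8}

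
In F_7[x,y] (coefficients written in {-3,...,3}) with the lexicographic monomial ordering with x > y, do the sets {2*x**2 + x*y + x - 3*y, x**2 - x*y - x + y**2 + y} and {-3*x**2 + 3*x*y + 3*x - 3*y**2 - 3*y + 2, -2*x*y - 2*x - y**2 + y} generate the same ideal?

No, the ideals differ.

Equality of ideals is decidable: compute both reduced Gröbner bases (unique for the ordering) and check whether they agree.
Buchberger on the first generating set:
f_1 = 2*x**2 + x*y + x - 3*y, LT = x**2.
f_2 = x**2 - x*y - x + y**2 + y, LT = x**2.

S(f_1,f_2): lcm = x**2. S = -2*x*y - 2*x - y**2 + y.
  leading term x*y: no divisor's leading term divides it; move -2*x*y to the remainder.
  leading term x: no divisor's leading term divides it; move -2*x to the remainder.
  leading term y**2: no divisor's leading term divides it; move -y**2 to the remainder.
  leading term y: no divisor's leading term divides it; move y to the remainder.
  remainder -2*x*y - 2*x - y**2 + y ≠ 0; add g_3 = -2*x*y - 2*x - y**2 + y to the basis.

S(f_1,g_3): lcm = x**2*y. S = -x**2 + x*y + 2*y**2.
  leading term x**2: subtract (3)·f_1 from -x**2 + x*y + 2*y**2 → -2*x*y - 3*x + 2*y**2 + 2*y
  leading term x*y: subtract (1)·g_3 from -2*x*y - 3*x + 2*y**2 + 2*y → -x + 3*y**2 + y
  leading term x: no divisor's leading term divides it; move -x to the remainder.
  leading term y**2: no divisor's leading term divides it; move 3*y**2 to the remainder.
  leading term y: no divisor's leading term divides it; move y to the remainder.
  remainder -x + 3*y**2 + y ≠ 0; add g_4 = -x + 3*y**2 + y to the basis.

S(f_2,g_3): lcm = x**2*y. S = -x**2 + 2*x*y**2 + 3*x*y + y**3 + y**2.
  leading term x**2: subtract (3)·f_1 from -x**2 + 2*x*y**2 + 3*x*y + y**3 + y**2 → 2*x*y**2 - 3*x + y**3 + y**2 + 2*y
  leading term x*y**2: subtract (-y)·g_3 from 2*x*y**2 - 3*x + y**3 + y**2 + 2*y → -2*x*y - 3*x + 2*y**2 + 2*y
  leading term x*y: subtract (1)·g_3 from -2*x*y - 3*x + 2*y**2 + 2*y → -x + 3*y**2 + y
  leading term x: subtract (1)·g_4 from -x + 3*y**2 + y → 0
  remainder 0.

S(f_1,g_4): lcm = x**2. S = 3*x*y**2 - 2*x*y - 3*x + 2*y.
  leading term x*y**2: subtract (2*y)·g_3 from 3*x*y**2 - 2*x*y - 3*x + 2*y → 2*x*y - 3*x + 2*y**3 - 2*y**2 + 2*y
  leading term x*y: subtract (-1)·g_3 from 2*x*y - 3*x + 2*y**3 - 2*y**2 + 2*y → 2*x + 2*y**3 - 3*y**2 + 3*y
  leading term x: subtract (-2)·g_4 from 2*x + 2*y**3 - 3*y**2 + 3*y → 2*y**3 + 3*y**2 - 2*y
  leading term y**3: no divisor's leading term divides it; move 2*y**3 to the remainder.
  leading term y**2: no divisor's leading term divides it; move 3*y**2 to the remainder.
  leading term y: no divisor's leading term divides it; move -2*y to the remainder.
  remainder 2*y**3 + 3*y**2 - 2*y ≠ 0; add g_5 = 2*y**3 + 3*y**2 - 2*y to the basis.

S(f_2,g_4): lcm = x**2. S = 3*x*y**2 - x + y**2 + y.
  leading term x*y**2: subtract (2*y)·g_3 from 3*x*y**2 - x + y**2 + y → -3*x*y - x + 2*y**3 - y**2 + y
  leading term x*y: subtract (-2)·g_3 from -3*x*y - x + 2*y**3 - y**2 + y → 2*x + 2*y**3 - 3*y**2 + 3*y
  leading term x: subtract (-2)·g_4 from 2*x + 2*y**3 - 3*y**2 + 3*y → 2*y**3 + 3*y**2 - 2*y
  leading term y**3: subtract (1)·g_5 from 2*y**3 + 3*y**2 - 2*y → 0
  remainder 0.

S(g_3,g_4): lcm = x*y. S = x + 3*y**3 - 2*y**2 + 3*y.
  leading term x: subtract (-1)·g_4 from x + 3*y**3 - 2*y**2 + 3*y → 3*y**3 + y**2 - 3*y
  leading term y**3: subtract (-2)·g_5 from 3*y**3 + y**2 - 3*y → 0
  remainder 0.

S(f_1,g_5): leading monomials are coprime, so the S-polynomial reduces to 0 (Buchberger's first criterion).
S(f_2,g_5): leading monomials are coprime, so the S-polynomial reduces to 0 (Buchberger's first criterion).
S(g_3,g_5): lcm = x*y**3. S = 3*x*y**2 + x*y - 3*y**4 + 3*y**3.
  leading term x*y**2: subtract (2*y)·g_3 from 3*x*y**2 + x*y - 3*y**4 + 3*y**3 → -2*x*y - 3*y**4 - 2*y**3 - 2*y**2
  leading term x*y: subtract (1)·g_3 from -2*x*y - 3*y**4 - 2*y**3 - 2*y**2 → 2*x - 3*y**4 - 2*y**3 - y**2 - y
  leading term x: subtract (-2)·g_4 from 2*x - 3*y**4 - 2*y**3 - y**2 - y → -3*y**4 - 2*y**3 - 2*y**2 + y
  leading term y**4: subtract (2*y)·g_5 from -3*y**4 - 2*y**3 - 2*y**2 + y → -y**3 + 2*y**2 + y
  leading term y**3: subtract (3)·g_5 from -y**3 + 2*y**2 + y → 0
  remainder 0.

S(g_4,g_5): leading monomials are coprime, so the S-polynomial reduces to 0 (Buchberger's first criterion).
Every S-polynomial of the final basis reduces to 0, so we have a Gröbner basis.
Inter-reduce: drop elements whose leading term is divisible by another's, tail-reduce, and make monic.
Reduced Gröbner basis: {x - 3*y**2 - y, y**3 - 2*y**2 - y}.

Buchberger on the second generating set:
h_1 = -3*x**2 + 3*x*y + 3*x - 3*y**2 - 3*y + 2, LT = x**2.
h_2 = -2*x*y - 2*x - y**2 + y, LT = x*y.

S(h_1,h_2): lcm = x**2*y. S = -x**2 + 2*x*y**2 + 3*x*y + y**3 + y**2 - 3*y.
  leading term x**2: subtract (-2)·h_1 from -x**2 + 2*x*y**2 + 3*x*y + y**3 + y**2 - 3*y → 2*x*y**2 + 2*x*y - x + y**3 + 2*y**2 - 2*y - 3
  leading term x*y**2: subtract (-y)·h_2 from 2*x*y**2 + 2*x*y - x + y**3 + 2*y**2 - 2*y - 3 → -x + 3*y**2 - 2*y - 3
  leading term x: no divisor's leading term divides it; move -x to the remainder.
  leading term y**2: no divisor's leading term divides it; move 3*y**2 to the remainder.
  leading term y: no divisor's leading term divides it; move -2*y to the remainder.
  leading term 1: no divisor's leading term divides it; move -3 to the remainder.
  remainder -x + 3*y**2 - 2*y - 3 ≠ 0; add k_3 = -x + 3*y**2 - 2*y - 3 to the basis.

S(h_1,k_3): lcm = x**2. S = 3*x*y**2 - 3*x*y + 3*x + y**2 + y - 3.
  leading term x*y**2: subtract (2*y)·h_2 from 3*x*y**2 - 3*x*y + 3*x + y**2 + y - 3 → x*y + 3*x + 2*y**3 - y**2 + y - 3
  leading term x*y: subtract (3)·h_2 from x*y + 3*x + 2*y**3 - y**2 + y - 3 → 2*x + 2*y**3 + 2*y**2 - 2*y - 3
  leading term x: subtract (-2)·k_3 from 2*x + 2*y**3 + 2*y**2 - 2*y - 3 → 2*y**3 + y**2 + y - 2
  leading term y**3: no divisor's leading term divides it; move 2*y**3 to the remainder.
  leading term y**2: no divisor's leading term divides it; move y**2 to the remainder.
  leading term y: no divisor's leading term divides it; move y to the remainder.
  leading term 1: no divisor's leading term divides it; move -2 to the remainder.
  remainder 2*y**3 + y**2 + y - 2 ≠ 0; add k_4 = 2*y**3 + y**2 + y - 2 to the basis.

S(h_2,k_3): lcm = x*y. S = x + 3*y**3 + 2*y**2.
  leading term x: subtract (-1)·k_3 from x + 3*y**3 + 2*y**2 → 3*y**3 - 2*y**2 - 2*y - 3
  leading term y**3: subtract (-2)·k_4 from 3*y**3 - 2*y**2 - 2*y - 3 → 0
  remainder 0.

S(h_1,k_4): leading monomials are coprime, so the S-polynomial reduces to 0 (Buchberger's first criterion).
S(h_2,k_4): lcm = x*y**3. S = -3*x*y**2 + 3*x*y + x - 3*y**4 + 3*y**3.
  leading term x*y**2: subtract (-2*y)·h_2 from -3*x*y**2 + 3*x*y + x - 3*y**4 + 3*y**3 → -x*y + x - 3*y**4 + y**3 + 2*y**2
  leading term x*y: subtract (-3)·h_2 from -x*y + x - 3*y**4 + y**3 + 2*y**2 → 2*x - 3*y**4 + y**3 - y**2 + 3*y
  leading term x: subtract (-2)·k_3 from 2*x - 3*y**4 + y**3 - y**2 + 3*y → -3*y**4 + y**3 - 2*y**2 - y + 1
  leading term y**4: subtract (2*y)·k_4 from -3*y**4 + y**3 - 2*y**2 - y + 1 → -y**3 + 3*y**2 + 3*y + 1
  leading term y**3: subtract (3)·k_4 from -y**3 + 3*y**2 + 3*y + 1 → 0
  remainder 0.

S(k_3,k_4): leading monomials are coprime, so the S-polynomial reduces to 0 (Buchberger's first criterion).
Every S-polynomial of the final basis reduces to 0, so we have a Gröbner basis.
Inter-reduce: drop elements whose leading term is divisible by another's, tail-reduce, and make monic.
Reduced Gröbner basis: {x - 3*y**2 + 2*y + 3, y**3 - 3*y**2 - 3*y - 1}.

Since the reduced bases disagree, the two ideals are not the same.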